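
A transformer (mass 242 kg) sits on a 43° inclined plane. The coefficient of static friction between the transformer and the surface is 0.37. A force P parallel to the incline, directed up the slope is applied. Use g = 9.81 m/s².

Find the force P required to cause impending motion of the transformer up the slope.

P ≈ 2260 N

At impending motion up the slope, friction acts down-slope at its limit: f = μ_s N.
P is parallel to the surface, so N = m g cos θ = 1740 N.
Along the incline: P = m g sin θ + μ_s N = 1620 + 0.37×1740 = 2260 N.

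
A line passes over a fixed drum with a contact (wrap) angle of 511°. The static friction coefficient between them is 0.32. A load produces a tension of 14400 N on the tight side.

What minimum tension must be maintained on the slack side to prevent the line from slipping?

T_min ≈ 830 N

Capstan equation at impending slip: T_tight/T_slack = e^{μβ}.
β = 511° = 8.919 rad; e^{μβ} = e^{0.32×8.919} = 17.36.
T_slack = T_tight / e^{μβ} = 14400 / 17.36 = 830 N.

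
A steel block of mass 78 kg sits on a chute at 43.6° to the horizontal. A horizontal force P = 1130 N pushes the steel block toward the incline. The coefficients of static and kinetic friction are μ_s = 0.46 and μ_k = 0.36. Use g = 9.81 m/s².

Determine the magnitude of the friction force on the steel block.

f ≈ 291 N (down the incline)

Resolve perpendicular to the incline: N = m g cos θ + P sin θ = 78×9.81×cos 43.6° + 1130×sin 43.6° = 1333 N.
Along the incline, the net driving force (taking up-slope positive) is P cos θ − m g sin θ = 818.3 − 527.7 = 290.6 N, so equilibrium requires friction f = -290.6 N (down-slope).
The limit of static friction is μ_s N = 613.4 N.
|f_req| = 290.6 ≤ 613.4 N → the steel block is in equilibrium; friction equals the required value.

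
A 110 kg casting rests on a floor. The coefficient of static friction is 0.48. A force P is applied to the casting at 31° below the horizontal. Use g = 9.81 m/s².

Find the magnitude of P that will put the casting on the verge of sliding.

N = m g + P sin α (the push presses the casting into the floor).
At impending slip, P cos α = μ_s N = μ_s (m g + P sin α).
Solving: P (cos α − μ_s sin α) = μ_s m g → P = 0.48×1080/(cos 31° − 0.48 sin 31°) = 518/0.6099 = 849 N.

P ≈ 849 N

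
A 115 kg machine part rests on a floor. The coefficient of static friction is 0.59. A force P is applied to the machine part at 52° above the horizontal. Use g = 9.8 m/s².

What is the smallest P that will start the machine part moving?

N = m g − P sin α (the pull lifts the machine part).
At impending slip, P cos α = μ_s N = μ_s (m g − P sin α).
Solving: P (cos α + μ_s sin α) = μ_s m g → P = 0.59×1130/(cos 52° + 0.59 sin 52°) = 665/1.081 = 615 N.

P ≈ 615 N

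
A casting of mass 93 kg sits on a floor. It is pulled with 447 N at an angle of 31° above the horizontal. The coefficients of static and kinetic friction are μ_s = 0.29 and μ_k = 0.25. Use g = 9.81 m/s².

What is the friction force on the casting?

f ≈ 171 N

The vertical component of P reduces the normal force: N = m g − P sin α = 912.3 − 230.2 = 682.1 N.
Horizontally, friction must balance P cos α = 383.2 N.
μ_s N = 0.29 × 682.1 = 197.8 N.
383.2 > 197.8 N → the casting slides; f = μ_k N = 0.25×682.1 = 171 N.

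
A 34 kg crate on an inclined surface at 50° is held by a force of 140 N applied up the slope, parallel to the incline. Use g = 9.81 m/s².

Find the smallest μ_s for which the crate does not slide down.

N = m g cos θ = 214.4 N.
Friction must make up the shortfall along the incline: f = m g sin θ − P = 255.5 − 140 = 115.5 N.
At the threshold f = μ_s N, so μ_s,min = 115.5/214.4 = 0.539.

μ_s,min ≈ 0.539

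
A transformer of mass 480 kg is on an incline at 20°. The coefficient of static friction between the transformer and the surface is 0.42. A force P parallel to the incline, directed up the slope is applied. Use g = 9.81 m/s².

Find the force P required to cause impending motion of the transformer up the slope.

At impending motion up the slope, friction acts down-slope at its limit: f = μ_s N.
P is parallel to the surface, so N = m g cos θ = 4420 N.
Along the incline: P = m g sin θ + μ_s N = 1610 + 0.42×4420 = 3470 N.

P ≈ 3470 N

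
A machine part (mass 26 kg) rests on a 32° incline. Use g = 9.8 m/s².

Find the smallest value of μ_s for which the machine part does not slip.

μ_s,min ≈ 0.625

At the slip threshold m g sin θ = μ_s m g cos θ, so μ_s,min = tan θ.
μ_s,min = tan 32° = 0.625.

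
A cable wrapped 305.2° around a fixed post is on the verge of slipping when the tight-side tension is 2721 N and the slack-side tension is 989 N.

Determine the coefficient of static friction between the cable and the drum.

T₂/T₁ = e^{μβ} → μ = ln(T₂/T₁)/β.
β = 305.2° = 5.327 rad.
μ = ln(2721/989)/5.327 = ln(2.751)/5.327 = 0.19.

μ ≈ 0.19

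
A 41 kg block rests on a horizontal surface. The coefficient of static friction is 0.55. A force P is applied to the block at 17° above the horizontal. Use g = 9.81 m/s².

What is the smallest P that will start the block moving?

N = m g − P sin α (the pull lifts the block).
At impending slip, P cos α = μ_s N = μ_s (m g − P sin α).
Solving: P (cos α + μ_s sin α) = μ_s m g → P = 0.55×402/(cos 17° + 0.55 sin 17°) = 221/1.117 = 198 N.

P ≈ 198 N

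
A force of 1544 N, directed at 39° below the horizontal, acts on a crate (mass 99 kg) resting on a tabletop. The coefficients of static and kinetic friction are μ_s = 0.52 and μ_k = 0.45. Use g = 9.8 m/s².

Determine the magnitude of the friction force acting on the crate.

f ≈ 874 N

N = m g + P sin α = 970.2 + 1544×sin 39° = 1942 N.
The horizontal driving force is P cos α = 1200 N, so equilibrium needs friction f = 1200 N.
The static-friction limit is μ_s N = 1010 N.
The required friction exceeds μ_s N, so the crate moves and f = μ_k N = 874 N.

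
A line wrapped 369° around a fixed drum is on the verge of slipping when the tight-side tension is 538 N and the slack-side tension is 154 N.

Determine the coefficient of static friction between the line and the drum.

μ ≈ 0.194

T₂/T₁ = e^{μβ} → μ = ln(T₂/T₁)/β.
β = 369° = 6.44 rad.
μ = ln(538/154)/6.44 = ln(3.494)/6.44 = 0.194.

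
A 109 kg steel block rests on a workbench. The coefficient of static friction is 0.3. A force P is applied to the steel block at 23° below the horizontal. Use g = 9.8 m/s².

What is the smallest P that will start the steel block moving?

P ≈ 399 N

N = m g + P sin α (the push presses the steel block into the workbench).
At impending slip, P cos α = μ_s N = μ_s (m g + P sin α).
Solving: P (cos α − μ_s sin α) = μ_s m g → P = 0.3×1070/(cos 23° − 0.3 sin 23°) = 320/0.8033 = 399 N.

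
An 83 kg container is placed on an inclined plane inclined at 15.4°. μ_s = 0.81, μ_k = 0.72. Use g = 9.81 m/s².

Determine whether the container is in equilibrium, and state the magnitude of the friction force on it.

N = m g cos θ = 785 N.
Down-slope weight component: m g sin θ = 216 N.
μ_s N = 636 N.
216 ≤ 636 N, so it stays put; friction = 216 N.

f ≈ 216 N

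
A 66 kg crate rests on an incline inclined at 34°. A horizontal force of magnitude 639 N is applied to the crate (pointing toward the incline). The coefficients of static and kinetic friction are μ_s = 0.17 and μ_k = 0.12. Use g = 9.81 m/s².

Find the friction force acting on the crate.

Normal direction: N = m g cos θ + P sin θ = 894.1 N.
Along the incline, the net driving force (taking up-slope positive) is P cos θ − m g sin θ = 529.8 − 362.1 = 167.7 N, so equilibrium requires friction f = -167.7 N (down-slope).
Maximum static friction: μ_s N = 0.17 × 894.1 = 152 N.
|f_req| = 167.7 > 152 N → the crate slides up the incline; f = μ_k N = 0.12 × 894.1 = 107 N.

f ≈ 107 N (down the incline)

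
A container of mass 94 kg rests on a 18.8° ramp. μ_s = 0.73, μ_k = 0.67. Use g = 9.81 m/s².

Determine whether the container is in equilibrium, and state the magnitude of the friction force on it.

N = m g cos θ = 873 N.
Down-slope weight component: m g sin θ = 297 N.
μ_s N = 637 N.
297 ≤ 637 N, so it stays put; friction = 297 N.

f ≈ 297 N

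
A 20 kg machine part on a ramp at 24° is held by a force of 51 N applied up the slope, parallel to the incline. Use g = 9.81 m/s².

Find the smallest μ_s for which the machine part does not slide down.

μ_s,min ≈ 0.161

N = m g cos θ = 179.2 N.
Friction must make up the shortfall along the incline: f = m g sin θ − P = 79.8 − 51 = 28.8 N.
At the threshold f = μ_s N, so μ_s,min = 28.8/179.2 = 0.161.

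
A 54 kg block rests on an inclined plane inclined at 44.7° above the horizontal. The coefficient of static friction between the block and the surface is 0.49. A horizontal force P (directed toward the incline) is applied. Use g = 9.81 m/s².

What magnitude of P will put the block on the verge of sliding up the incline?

At impending motion up the slope, friction acts down-slope at its limit: f = μ_s N.
Perpendicular to the incline: N = m g cos θ + P sin θ.
Along the incline: P cos θ = m g sin θ + μ_s N = m g sin θ + μ_s (m g cos θ + P sin θ).
Solving, P (cos θ − μ_s sin θ) = m g (sin θ + μ_s cos θ), so P = 54×9.81×(sin 44.7° + 0.49 cos 44.7°)/(cos 44.7° − 0.49 sin 44.7°) = 530×1.052/0.3661 = 1520 N.

P ≈ 1520 N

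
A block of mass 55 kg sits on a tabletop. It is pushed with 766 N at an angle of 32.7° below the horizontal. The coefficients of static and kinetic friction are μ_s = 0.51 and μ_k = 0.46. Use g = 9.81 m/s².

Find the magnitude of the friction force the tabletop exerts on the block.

f ≈ 439 N

The vertical component of P adds to the normal force: N = m g + P sin α = 539.6 + 413.8 = 953.4 N.
Horizontally, friction must balance P cos α = 644.6 N.
μ_s N = 0.51 × 953.4 = 486.2 N.
The required friction exceeds μ_s N, so the block moves and f = μ_k N = 439 N.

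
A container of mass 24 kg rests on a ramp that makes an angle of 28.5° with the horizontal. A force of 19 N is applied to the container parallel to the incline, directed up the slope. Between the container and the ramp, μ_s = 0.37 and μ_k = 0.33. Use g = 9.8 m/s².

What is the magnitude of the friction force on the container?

Perpendicular to the surface, N = m g cos θ = 24·9.8·cos 28.5° = 206.7 N.
The friction needed for equilibrium is m g sin θ − P = 112.2 − 19 = 93.23 N, measured positive up-slope.
The static-friction ceiling is μ_s N = 0.37 × 206.7 = 76.48 N.
Since |93.23| > 76.48 N, static friction cannot hold it; the container slides down the incline and kinetic friction applies: f = μ_k N = 0.33 × 206.7 = 68.2 N.

f ≈ 68.2 N (up the incline)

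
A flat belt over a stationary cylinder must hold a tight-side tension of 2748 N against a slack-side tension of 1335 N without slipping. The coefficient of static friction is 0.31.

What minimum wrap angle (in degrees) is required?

T₂/T₁ = e^{μβ} → β = ln(T₂/T₁)/μ.
β = ln(2748/1335)/0.31 = 0.7219/0.31 = 2.329 rad.
In degrees: β = 2.329 × 180/π = 133°.

β_min ≈ 133°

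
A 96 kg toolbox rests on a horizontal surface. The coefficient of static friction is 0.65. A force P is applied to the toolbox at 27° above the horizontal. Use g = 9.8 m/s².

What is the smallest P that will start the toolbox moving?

P ≈ 516 N

N = m g − P sin α (the pull lifts the toolbox).
At impending slip, P cos α = μ_s N = μ_s (m g − P sin α).
Solving: P (cos α + μ_s sin α) = μ_s m g → P = 0.65×941/(cos 27° + 0.65 sin 27°) = 612/1.186 = 516 N.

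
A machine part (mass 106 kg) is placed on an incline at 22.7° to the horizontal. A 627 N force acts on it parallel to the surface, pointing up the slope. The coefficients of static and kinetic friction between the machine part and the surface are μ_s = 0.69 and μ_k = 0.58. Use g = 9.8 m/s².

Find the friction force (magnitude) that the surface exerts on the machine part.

Perpendicular to the surface, N = m g cos θ = 106·9.8·cos 22.7° = 958.3 N.
For equilibrium along the incline the friction force must supply f = m g sin θ − P = 400.9 − 627 = -226.1 N (positive meaning up-slope).
The static-friction ceiling is μ_s N = 0.69 × 958.3 = 661.2 N.
Since |-226.1| ≤ 661.2 N, static friction is sufficient; f equals the required value, not μ_s N.

f ≈ 226 N (down the incline)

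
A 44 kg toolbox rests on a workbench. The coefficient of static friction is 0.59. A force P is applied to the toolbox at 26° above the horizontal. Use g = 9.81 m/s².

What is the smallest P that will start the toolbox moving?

P ≈ 220 N

N = m g − P sin α (the pull lifts the toolbox).
At impending slip, P cos α = μ_s N = μ_s (m g − P sin α).
Solving: P (cos α + μ_s sin α) = μ_s m g → P = 0.59×432/(cos 26° + 0.59 sin 26°) = 255/1.157 = 220 N.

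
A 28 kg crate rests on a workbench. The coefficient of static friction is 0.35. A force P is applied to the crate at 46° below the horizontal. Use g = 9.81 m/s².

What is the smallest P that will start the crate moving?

P ≈ 217 N

N = m g + P sin α (the push presses the crate into the workbench).
At impending slip, P cos α = μ_s N = μ_s (m g + P sin α).
Solving: P (cos α − μ_s sin α) = μ_s m g → P = 0.35×275/(cos 46° − 0.35 sin 46°) = 96.1/0.4429 = 217 N.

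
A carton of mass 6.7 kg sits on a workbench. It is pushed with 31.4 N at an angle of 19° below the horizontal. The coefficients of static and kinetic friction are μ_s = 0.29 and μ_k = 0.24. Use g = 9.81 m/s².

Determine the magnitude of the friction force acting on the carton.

Vertical equilibrium gives N = m g + P sin α = 75.95 N.
The horizontal driving force is P cos α = 29.69 N, so equilibrium needs friction f = 29.69 N.
The static-friction limit is μ_s N = 22.03 N.
The required friction exceeds μ_s N, so the carton moves and f = μ_k N = 18.2 N.

f ≈ 18.2 N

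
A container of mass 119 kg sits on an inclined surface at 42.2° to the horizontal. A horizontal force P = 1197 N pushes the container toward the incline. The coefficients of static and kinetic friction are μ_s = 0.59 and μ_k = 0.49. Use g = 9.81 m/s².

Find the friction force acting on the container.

Normal direction: N = m g cos θ + P sin θ = 1669 N.
Parallel to the incline: P cos θ − m g sin θ = 886.7 − 784.2 = 102.6 N; the friction needed to balance this is 102.6 N acting down the slope.
Maximum static friction: μ_s N = 0.59 × 1669 = 984.6 N.
Since 102.6 N is within the 984.6 N limit, the container stays put and friction is exactly 103 N.

f ≈ 103 N (down the incline)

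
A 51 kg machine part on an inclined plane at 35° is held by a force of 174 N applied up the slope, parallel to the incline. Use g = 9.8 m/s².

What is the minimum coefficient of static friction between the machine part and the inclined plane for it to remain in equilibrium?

N = m g cos θ = 409.4 N.
Friction must make up the shortfall along the incline: f = m g sin θ − P = 286.7 − 174 = 112.7 N.
At the threshold f = μ_s N, so μ_s,min = 112.7/409.4 = 0.275.

μ_s,min ≈ 0.275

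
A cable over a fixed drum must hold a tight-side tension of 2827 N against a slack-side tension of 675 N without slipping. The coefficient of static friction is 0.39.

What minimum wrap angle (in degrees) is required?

T₂/T₁ = e^{μβ} → β = ln(T₂/T₁)/μ.
β = ln(2827/675)/0.39 = 1.432/0.39 = 3.672 rad.
In degrees: β = 3.672 × 180/π = 210°.

β_min ≈ 210°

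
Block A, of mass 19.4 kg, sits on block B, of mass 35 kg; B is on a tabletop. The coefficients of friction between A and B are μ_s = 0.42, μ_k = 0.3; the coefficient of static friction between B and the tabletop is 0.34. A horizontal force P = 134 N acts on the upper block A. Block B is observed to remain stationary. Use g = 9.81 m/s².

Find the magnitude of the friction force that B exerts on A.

f ≈ 57.1 N

Normal force at the A–B interface: N₁ = m_A g = 190.3 N.
So the A–B interface can sustain at most μ_s N₁ = 79.93 N of static friction.
Since P = 134 N > 79.93 N, A slides on B; the A–B friction is kinetic: f₁ = μ_k N₁ = 0.3×190.3 = 57.1 N.
B experiences an equal 57.1 N forward from A (third law). B is in equilibrium, so the floor supplies f₂ = 57.1 N of static friction (limit μ_s(m_A+m_B)g = 181.4 N, not exceeded).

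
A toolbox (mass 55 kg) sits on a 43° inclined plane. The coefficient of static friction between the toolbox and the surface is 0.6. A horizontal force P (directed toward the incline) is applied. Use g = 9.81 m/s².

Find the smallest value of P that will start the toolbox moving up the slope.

At impending motion up the slope, friction acts down-slope at its limit: f = μ_s N.
Perpendicular to the incline: N = m g cos θ + P sin θ.
Along the incline: P cos θ = m g sin θ + μ_s N = m g sin θ + μ_s (m g cos θ + P sin θ).
Solving, P (cos θ − μ_s sin θ) = m g (sin θ + μ_s cos θ), so P = 55×9.81×(sin 43° + 0.6 cos 43°)/(cos 43° − 0.6 sin 43°) = 540×1.121/0.3222 = 1880 N.

P ≈ 1880 N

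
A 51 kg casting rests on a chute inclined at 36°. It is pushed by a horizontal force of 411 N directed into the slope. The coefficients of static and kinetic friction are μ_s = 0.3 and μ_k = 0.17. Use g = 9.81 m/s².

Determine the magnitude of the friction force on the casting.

Normal direction: N = m g cos θ + P sin θ = 646.3 N.
Parallel to the incline: P cos θ − m g sin θ = 332.5 − 294.1 = 38.43 N; the friction needed to balance this is 38.43 N acting down the slope.
Maximum static friction: μ_s N = 0.3 × 646.3 = 193.9 N.
Since 38.43 N is within the 193.9 N limit, the casting stays put and friction is exactly 38.4 N.

f ≈ 38.4 N (down the incline)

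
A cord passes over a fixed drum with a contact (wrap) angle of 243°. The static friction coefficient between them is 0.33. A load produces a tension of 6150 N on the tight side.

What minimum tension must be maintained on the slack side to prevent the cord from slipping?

T_min ≈ 1520 N

Capstan equation at impending slip: T_tight/T_slack = e^{μβ}.
β = 243° = 4.241 rad; e^{μβ} = e^{0.33×4.241} = 4.053.
T_slack = T_tight / e^{μβ} = 6150 / 4.053 = 1520 N.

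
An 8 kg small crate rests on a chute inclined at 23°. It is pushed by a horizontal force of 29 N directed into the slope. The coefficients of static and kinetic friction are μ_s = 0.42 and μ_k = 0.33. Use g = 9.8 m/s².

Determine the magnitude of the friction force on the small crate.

f ≈ 3.94 N (up the incline)

Normal direction: N = m g cos θ + P sin θ = 83.5 N.
Along the incline, the net driving force (taking up-slope positive) is P cos θ − m g sin θ = 26.69 − 30.63 = -3.939 N, so equilibrium requires friction f = 3.939 N (up-slope).
The limit of static friction is μ_s N = 35.07 N.
|f_req| = 3.939 ≤ 35.07 N → the small crate is in equilibrium; friction equals the required value.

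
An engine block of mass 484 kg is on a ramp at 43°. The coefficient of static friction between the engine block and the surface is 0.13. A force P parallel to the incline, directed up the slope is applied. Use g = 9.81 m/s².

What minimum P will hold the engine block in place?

The engine block tends to slide down (tan θ > μ_s), so at the point of impending slip friction acts up-slope at its limit: f = μ_s N.
P is parallel to the surface, so N = m g cos θ = 3470 N.
Along the incline: P + μ_s N = m g sin θ, so P = 3240 − 0.13×3470 = 2790 N.

P_min ≈ 2790 N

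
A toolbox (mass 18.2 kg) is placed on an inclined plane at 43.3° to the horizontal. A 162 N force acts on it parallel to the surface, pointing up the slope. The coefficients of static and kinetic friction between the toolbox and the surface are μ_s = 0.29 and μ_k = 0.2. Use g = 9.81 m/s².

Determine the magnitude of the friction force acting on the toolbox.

Perpendicular to the surface, N = m g cos θ = 18.2·9.81·cos 43.3° = 129.9 N.
Parallel to the incline, ΣF = 0 gives f = m g sin θ − P = 122.4 − 162 = -39.55 N (up-slope positive).
Maximum static friction available: μ_s N = 0.29 × 129.9 = 37.68 N.
|-39.55| exceeds 37.68 N, so the toolbox slips up-slope; friction is kinetic, f = μ_k N = 0.2×129.9 = 26 N.

f ≈ 26 N (down the incline)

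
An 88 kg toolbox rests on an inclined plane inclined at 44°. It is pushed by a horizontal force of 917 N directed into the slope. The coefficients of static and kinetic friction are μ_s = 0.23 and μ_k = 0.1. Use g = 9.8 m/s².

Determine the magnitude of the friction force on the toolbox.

The horizontal push has a component P sin θ into the surface, so N = m g cos θ + P sin θ = 620.4 + 637 = 1257 N.
Along the incline, the net driving force (taking up-slope positive) is P cos θ − m g sin θ = 659.6 − 599.1 = 60.56 N, so equilibrium requires friction f = -60.56 N (down-slope).
Maximum static friction: μ_s N = 0.23 × 1257 = 289.2 N.
|f_req| = 60.56 ≤ 289.2 N → the toolbox is in equilibrium; friction equals the required value.

f ≈ 60.6 N (down the incline)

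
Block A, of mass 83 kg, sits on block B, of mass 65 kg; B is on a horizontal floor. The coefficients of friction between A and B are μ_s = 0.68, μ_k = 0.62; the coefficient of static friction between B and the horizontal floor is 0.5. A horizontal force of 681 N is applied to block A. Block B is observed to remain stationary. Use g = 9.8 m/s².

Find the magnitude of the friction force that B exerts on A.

Between the blocks, N₁ = m_A g = 813.4 N.
So the A–B interface can sustain at most μ_s N₁ = 553.1 N of static friction.
Since P = 681 N > 553.1 N, A slides on B; the A–B friction is kinetic: f₁ = μ_k N₁ = 0.62×813.4 = 504 N.
B experiences an equal 504 N forward from A (third law). B is in equilibrium, so the floor supplies f₂ = 504 N of static friction (limit μ_s(m_A+m_B)g = 725.2 N, not exceeded).

f ≈ 504 N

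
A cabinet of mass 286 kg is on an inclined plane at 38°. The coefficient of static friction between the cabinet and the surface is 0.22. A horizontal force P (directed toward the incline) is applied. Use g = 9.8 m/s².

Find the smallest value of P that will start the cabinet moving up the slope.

P ≈ 3390 N

At impending motion up the slope, friction acts down-slope at its limit: f = μ_s N.
Perpendicular to the incline: N = m g cos θ + P sin θ.
Along the incline: P cos θ = m g sin θ + μ_s N = m g sin θ + μ_s (m g cos θ + P sin θ).
Solving, P (cos θ − μ_s sin θ) = m g (sin θ + μ_s cos θ), so P = 286×9.8×(sin 38° + 0.22 cos 38°)/(cos 38° − 0.22 sin 38°) = 2800×0.789/0.6526 = 3390 N.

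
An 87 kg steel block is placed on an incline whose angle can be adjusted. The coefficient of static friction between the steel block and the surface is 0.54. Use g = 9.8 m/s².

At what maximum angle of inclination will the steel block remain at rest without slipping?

θ_max ≈ 28.4°

At the slip threshold, m g sin θ = μ_s · m g cos θ, so tan θ = μ_s.
θ_max = arctan(0.54) = 28.4°.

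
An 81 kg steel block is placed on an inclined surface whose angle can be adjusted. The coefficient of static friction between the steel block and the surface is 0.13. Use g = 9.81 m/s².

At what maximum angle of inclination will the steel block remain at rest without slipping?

At the slip threshold, m g sin θ = μ_s · m g cos θ, so tan θ = μ_s.
θ_max = arctan(0.13) = 7.41°.

θ_max ≈ 7.41°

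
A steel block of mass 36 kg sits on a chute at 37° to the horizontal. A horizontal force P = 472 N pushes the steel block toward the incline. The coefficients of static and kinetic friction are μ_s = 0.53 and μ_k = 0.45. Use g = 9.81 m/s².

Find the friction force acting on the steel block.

f ≈ 164 N (down the incline)

The horizontal push has a component P sin θ into the surface, so N = m g cos θ + P sin θ = 282 + 284.1 = 566.1 N.
Along the incline, the net driving force (taking up-slope positive) is P cos θ − m g sin θ = 377 − 212.5 = 164.4 N, so equilibrium requires friction f = -164.4 N (down-slope).
Maximum static friction: μ_s N = 0.53 × 566.1 = 300 N.
|f_req| = 164.4 ≤ 300 N → the steel block is in equilibrium; friction equals the required value.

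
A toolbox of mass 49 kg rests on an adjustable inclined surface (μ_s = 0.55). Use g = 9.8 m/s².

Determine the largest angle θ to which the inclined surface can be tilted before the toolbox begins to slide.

θ_max ≈ 28.8°

At the slip threshold, m g sin θ = μ_s · m g cos θ, so tan θ = μ_s.
θ_max = arctan(0.55) = 28.8°.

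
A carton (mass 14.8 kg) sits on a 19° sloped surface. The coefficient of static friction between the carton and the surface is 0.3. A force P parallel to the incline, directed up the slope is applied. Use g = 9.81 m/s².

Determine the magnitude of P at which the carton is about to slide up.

At impending motion up the slope, friction acts down-slope at its limit: f = μ_s N.
P is parallel to the surface, so N = m g cos θ = 137 N.
Along the incline: P = m g sin θ + μ_s N = 47.3 + 0.3×137 = 88.5 N.

P ≈ 88.5 N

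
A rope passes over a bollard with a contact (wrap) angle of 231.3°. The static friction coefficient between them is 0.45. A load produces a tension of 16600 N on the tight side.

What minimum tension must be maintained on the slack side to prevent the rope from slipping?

T_min ≈ 2700 N

Capstan equation at impending slip: T_tight/T_slack = e^{μβ}.
β = 231.3° = 4.037 rad; e^{μβ} = e^{0.45×4.037} = 6.151.
T_slack = T_tight / e^{μβ} = 16600 / 6.151 = 2700 N.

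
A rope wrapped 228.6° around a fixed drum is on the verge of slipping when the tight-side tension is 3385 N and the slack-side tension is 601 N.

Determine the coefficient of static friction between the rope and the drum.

μ ≈ 0.433

T₂/T₁ = e^{μβ} → μ = ln(T₂/T₁)/β.
β = 228.6° = 3.99 rad.
μ = ln(3385/601)/3.99 = ln(5.632)/3.99 = 0.433.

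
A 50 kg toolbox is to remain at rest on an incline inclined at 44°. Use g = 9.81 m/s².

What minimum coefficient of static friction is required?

At the slip threshold m g sin θ = μ_s m g cos θ, so μ_s,min = tan θ.
μ_s,min = tan 44° = 0.966.

μ_s,min ≈ 0.966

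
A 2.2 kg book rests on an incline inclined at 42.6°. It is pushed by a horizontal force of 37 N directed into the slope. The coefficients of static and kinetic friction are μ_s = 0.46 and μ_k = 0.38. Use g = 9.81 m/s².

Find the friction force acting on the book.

f ≈ 12.6 N (down the incline)

The horizontal push has a component P sin θ into the surface, so N = m g cos θ + P sin θ = 15.89 + 25.04 = 40.93 N.
Along the incline, the net driving force (taking up-slope positive) is P cos θ − m g sin θ = 27.24 − 14.61 = 12.63 N, so equilibrium requires friction f = -12.63 N (down-slope).
Maximum static friction: μ_s N = 0.46 × 40.93 = 18.83 N.
Since 12.63 N is within the 18.83 N limit, the book stays put and friction is exactly 12.6 N.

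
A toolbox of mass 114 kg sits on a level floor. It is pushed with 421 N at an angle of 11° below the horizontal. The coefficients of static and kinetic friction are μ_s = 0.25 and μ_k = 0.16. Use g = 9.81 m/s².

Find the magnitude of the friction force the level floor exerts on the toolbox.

Vertical equilibrium gives N = m g + P sin α = 1199 N.
Horizontally, friction must balance P cos α = 413.3 N.
μ_s N = 0.25 × 1199 = 299.7 N.
413.3 > 299.7 N → the toolbox slides; f = μ_k N = 0.16×1199 = 192 N.

f ≈ 192 N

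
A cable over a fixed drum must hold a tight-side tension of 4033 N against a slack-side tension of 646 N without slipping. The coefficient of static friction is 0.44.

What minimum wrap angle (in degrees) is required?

β_min ≈ 238°

T₂/T₁ = e^{μβ} → β = ln(T₂/T₁)/μ.
β = ln(4033/646)/0.44 = 1.831/0.44 = 4.162 rad.
In degrees: β = 4.162 × 180/π = 238°.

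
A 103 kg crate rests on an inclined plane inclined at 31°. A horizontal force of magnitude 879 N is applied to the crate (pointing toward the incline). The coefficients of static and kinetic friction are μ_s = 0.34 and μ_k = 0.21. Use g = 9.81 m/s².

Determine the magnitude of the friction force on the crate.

f ≈ 233 N (down the incline)

Resolve perpendicular to the incline: N = m g cos θ + P sin θ = 103×9.81×cos 31° + 879×sin 31° = 1319 N.
Parallel to the incline: P cos θ − m g sin θ = 753.5 − 520.4 = 233 N; the friction needed to balance this is 233 N acting down the slope.
The limit of static friction is μ_s N = 448.4 N.
Since 233 N is within the 448.4 N limit, the crate stays put and friction is exactly 233 N.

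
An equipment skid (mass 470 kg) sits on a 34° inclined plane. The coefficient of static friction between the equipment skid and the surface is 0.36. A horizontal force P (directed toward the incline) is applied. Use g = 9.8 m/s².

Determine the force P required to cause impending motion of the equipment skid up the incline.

P ≈ 6290 N

At impending motion up the slope, friction acts down-slope at its limit: f = μ_s N.
Perpendicular to the incline: N = m g cos θ + P sin θ.
Along the incline: P cos θ = m g sin θ + μ_s N = m g sin θ + μ_s (m g cos θ + P sin θ).
Solving, P (cos θ − μ_s sin θ) = m g (sin θ + μ_s cos θ), so P = 470×9.8×(sin 34° + 0.36 cos 34°)/(cos 34° − 0.36 sin 34°) = 4610×0.8576/0.6277 = 6290 N.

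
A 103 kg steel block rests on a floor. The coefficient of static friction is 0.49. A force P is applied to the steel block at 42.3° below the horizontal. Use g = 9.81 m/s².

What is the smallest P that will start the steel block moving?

P ≈ 1210 N

N = m g + P sin α (the push presses the steel block into the floor).
At impending slip, P cos α = μ_s N = μ_s (m g + P sin α).
Solving: P (cos α − μ_s sin α) = μ_s m g → P = 0.49×1010/(cos 42.3° − 0.49 sin 42.3°) = 495/0.4099 = 1210 N.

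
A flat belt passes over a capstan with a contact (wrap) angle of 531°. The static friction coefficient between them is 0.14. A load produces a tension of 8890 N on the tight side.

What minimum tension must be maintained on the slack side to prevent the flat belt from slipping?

T_min ≈ 2430 N

Capstan equation at impending slip: T_tight/T_slack = e^{μβ}.
β = 531° = 9.268 rad; e^{μβ} = e^{0.14×9.268} = 3.66.
T_slack = T_tight / e^{μβ} = 8890 / 3.66 = 2430 N.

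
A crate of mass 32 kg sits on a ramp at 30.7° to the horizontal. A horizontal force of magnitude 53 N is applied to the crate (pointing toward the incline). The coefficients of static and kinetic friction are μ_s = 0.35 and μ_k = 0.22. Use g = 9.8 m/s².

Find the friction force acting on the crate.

f ≈ 65.3 N (up the incline)

Normal direction: N = m g cos θ + P sin θ = 296.7 N.
Along the incline, the net driving force (taking up-slope positive) is P cos θ − m g sin θ = 45.57 − 160.1 = -114.5 N, so equilibrium requires friction f = 114.5 N (up-slope).
The limit of static friction is μ_s N = 103.8 N.
|f_req| = 114.5 > 103.8 N → the crate slides down the incline; f = μ_k N = 0.22 × 296.7 = 65.3 N.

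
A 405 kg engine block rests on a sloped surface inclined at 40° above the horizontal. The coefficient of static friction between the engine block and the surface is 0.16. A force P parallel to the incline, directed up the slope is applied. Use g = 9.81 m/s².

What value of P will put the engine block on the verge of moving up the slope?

At impending motion up the slope, friction acts down-slope at its limit: f = μ_s N.
P is parallel to the surface, so N = m g cos θ = 3040 N.
Along the incline: P = m g sin θ + μ_s N = 2550 + 0.16×3040 = 3040 N.

P ≈ 3040 N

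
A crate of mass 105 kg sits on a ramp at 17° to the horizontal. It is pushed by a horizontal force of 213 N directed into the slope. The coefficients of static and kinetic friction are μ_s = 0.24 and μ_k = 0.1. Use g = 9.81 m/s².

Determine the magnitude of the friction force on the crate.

Normal direction: N = m g cos θ + P sin θ = 1047 N.
Parallel to the incline: P cos θ − m g sin θ = 203.7 − 301.2 = -97.46 N; the friction needed to balance this is 97.46 N acting up the slope.
The limit of static friction is μ_s N = 251.4 N.
Since 97.46 N is within the 251.4 N limit, the crate stays put and friction is exactly 97.5 N.

f ≈ 97.5 N (up the incline)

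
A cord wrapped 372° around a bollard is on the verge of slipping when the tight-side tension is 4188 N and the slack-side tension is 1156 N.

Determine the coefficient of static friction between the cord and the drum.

T₂/T₁ = e^{μβ} → μ = ln(T₂/T₁)/β.
β = 372° = 6.493 rad.
μ = ln(4188/1156)/6.493 = ln(3.623)/6.493 = 0.198.

μ ≈ 0.198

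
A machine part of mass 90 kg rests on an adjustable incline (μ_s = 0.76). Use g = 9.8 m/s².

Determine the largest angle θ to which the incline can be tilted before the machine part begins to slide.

θ_max ≈ 37.2°

At the slip threshold, m g sin θ = μ_s · m g cos θ, so tan θ = μ_s.
θ_max = arctan(0.76) = 37.2°.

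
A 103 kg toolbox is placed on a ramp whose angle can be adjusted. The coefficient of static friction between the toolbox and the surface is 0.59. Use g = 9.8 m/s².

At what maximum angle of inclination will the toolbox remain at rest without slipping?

At the slip threshold, m g sin θ = μ_s · m g cos θ, so tan θ = μ_s.
θ_max = arctan(0.59) = 30.5°.

θ_max ≈ 30.5°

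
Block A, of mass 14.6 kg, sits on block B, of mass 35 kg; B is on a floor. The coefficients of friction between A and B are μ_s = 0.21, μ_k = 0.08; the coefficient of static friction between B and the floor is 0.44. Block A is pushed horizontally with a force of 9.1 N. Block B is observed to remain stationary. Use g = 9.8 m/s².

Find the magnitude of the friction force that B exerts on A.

The normal force B exerts on A is simply A's weight, N₁ = 143.1 N.
So the A–B interface can sustain at most μ_s N₁ = 30.05 N of static friction.
P = 9.1 N is within that limit, so A and B move together (both at rest); the A–B friction is simply f₁ = P = 9.1 N.
By Newton's third law B feels 9.1 N forward from A. With B stationary, the floor's static friction on B balances it: f₂ = 9.1 N (well within μ_s(m_A+m_B)g = 213.9 N).

f ≈ 9.1 N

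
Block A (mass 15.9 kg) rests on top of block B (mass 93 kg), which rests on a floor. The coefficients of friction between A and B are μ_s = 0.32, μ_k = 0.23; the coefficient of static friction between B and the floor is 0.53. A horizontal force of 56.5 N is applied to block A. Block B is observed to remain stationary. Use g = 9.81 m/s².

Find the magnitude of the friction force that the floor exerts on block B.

Normal force at the A–B interface: N₁ = m_A g = 156 N.
So the A–B interface can sustain at most μ_s N₁ = 49.91 N of static friction.
P = 56.5 N exceeds that limit, so A slips over B and the interface friction becomes kinetic: f₁ = μ_k N₁ = 0.23×156 = 35.9 N.
By Newton's third law B feels 35.9 N forward from A. With B stationary, the floor's static friction on B balances it: f₂ = 35.9 N (well within μ_s(m_A+m_B)g = 566.2 N).

f ≈ 35.9 N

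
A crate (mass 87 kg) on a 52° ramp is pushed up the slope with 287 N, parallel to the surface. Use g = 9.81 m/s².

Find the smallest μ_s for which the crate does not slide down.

N = m g cos θ = 525.4 N.
Friction must make up the shortfall along the incline: f = m g sin θ − P = 672.5 − 287 = 385.5 N.
At the threshold f = μ_s N, so μ_s,min = 385.5/525.4 = 0.734.

μ_s,min ≈ 0.734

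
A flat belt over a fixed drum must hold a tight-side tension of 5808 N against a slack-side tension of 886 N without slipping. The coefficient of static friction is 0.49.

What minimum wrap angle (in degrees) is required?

β_min ≈ 220°

T₂/T₁ = e^{μβ} → β = ln(T₂/T₁)/μ.
β = ln(5808/886)/0.49 = 1.88/0.49 = 3.837 rad.
In degrees: β = 3.837 × 180/π = 220°.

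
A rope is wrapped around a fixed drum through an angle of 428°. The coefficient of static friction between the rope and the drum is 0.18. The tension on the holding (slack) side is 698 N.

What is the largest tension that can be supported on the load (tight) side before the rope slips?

At impending slip the capstan equation gives T₂/T₁ = e^{μβ} with β in radians.
β = 428° × π/180 = 7.47 rad.
e^{μβ} = e^{0.18×7.47} = 3.837.
T₂ = T₁ · e^{μβ} = 698 × 3.837 = 2680 N.

T_max ≈ 2680 N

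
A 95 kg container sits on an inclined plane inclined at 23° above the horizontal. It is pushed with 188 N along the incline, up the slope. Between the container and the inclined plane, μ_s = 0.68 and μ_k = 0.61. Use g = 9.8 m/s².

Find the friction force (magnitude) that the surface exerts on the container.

f ≈ 176 N (up the incline)

The normal reaction is N = m g cos θ = 857 N.
Parallel to the incline, ΣF = 0 gives f = m g sin θ − P = 363.8 − 188 = 175.8 N (up-slope positive).
The static-friction ceiling is μ_s N = 0.68 × 857 = 582.8 N.
Since |175.8| ≤ 582.8 N, the container remains in static equilibrium and friction takes exactly the required value.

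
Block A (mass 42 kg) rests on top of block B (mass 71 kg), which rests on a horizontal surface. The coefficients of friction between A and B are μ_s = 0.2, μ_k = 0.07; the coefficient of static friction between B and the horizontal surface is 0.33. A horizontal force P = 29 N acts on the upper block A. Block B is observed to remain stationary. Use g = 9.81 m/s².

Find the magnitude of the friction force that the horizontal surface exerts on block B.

f ≈ 29 N

Normal force at the A–B interface: N₁ = m_A g = 412 N.
Maximum static friction on A from B: μ_s N₁ = 0.2×412 = 82.4 N.
Since P = 29 N ≤ 82.4 N, A does not slip on B; friction on A equals P = 29 N.
B experiences an equal 29 N forward from A (third law). B is in equilibrium, so the floor supplies f₂ = 29 N of static friction (limit μ_s(m_A+m_B)g = 365.8 N, not exceeded).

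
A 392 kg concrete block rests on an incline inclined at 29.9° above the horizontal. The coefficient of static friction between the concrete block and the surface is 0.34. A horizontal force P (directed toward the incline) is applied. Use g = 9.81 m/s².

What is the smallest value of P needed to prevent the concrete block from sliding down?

P_min ≈ 756 N

The concrete block tends to slide down (tan θ > μ_s), so at the point of impending slip friction acts up-slope at its limit: f = μ_s N.
Perpendicular to the incline: N = m g cos θ + P sin θ.
Along the incline: P cos θ + μ_s N = m g sin θ, i.e. P cos θ + μ_s (m g cos θ + P sin θ) = m g sin θ.
Solving, P (cos θ + μ_s sin θ) = m g (sin θ − μ_s cos θ), so P = 3850×0.2037/1.036 = 756 N.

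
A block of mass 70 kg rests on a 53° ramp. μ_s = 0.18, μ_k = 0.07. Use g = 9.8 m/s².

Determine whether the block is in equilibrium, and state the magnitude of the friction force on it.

N = m g cos θ = 413 N.
Down-slope weight component: m g sin θ = 548 N.
μ_s N = 74.3 N.
548 > 74.3 N, so it slides; kinetic friction f = μ_k N = 0.07×413 = 28.9 N.

f ≈ 28.9 N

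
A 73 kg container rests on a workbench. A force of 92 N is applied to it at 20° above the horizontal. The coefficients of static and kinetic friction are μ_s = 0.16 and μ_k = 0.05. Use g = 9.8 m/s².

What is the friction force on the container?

Vertical equilibrium gives N = m g − P sin α = 683.9 N.
The horizontal driving force is P cos α = 86.45 N, so equilibrium needs friction f = 86.45 N.
μ_s N = 0.16 × 683.9 = 109.4 N.
86.45 ≤ 109.4 N → static; friction equals the required 86.5 N.

f ≈ 86.5 N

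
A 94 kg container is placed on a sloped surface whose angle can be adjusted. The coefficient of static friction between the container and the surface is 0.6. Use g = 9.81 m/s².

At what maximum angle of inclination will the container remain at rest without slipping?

At the slip threshold, m g sin θ = μ_s · m g cos θ, so tan θ = μ_s.
θ_max = arctan(0.6) = 31°.

θ_max ≈ 31°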